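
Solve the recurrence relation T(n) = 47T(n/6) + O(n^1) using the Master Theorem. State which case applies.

Master Theorem for T(n) = 47T(n/6) + O(n^1):

a = 47, b = 6, c = 1
log_b(a) = log_6(47) = 2.1488

Case 1: c = 1 < log_6(47) = 2.1488
T(n) = O(n^(log_6 47))

For T(n) = 47T(n/6) + O(n^1): log_6(47) = 2.1488. This is Case 1 of the Master Theorem (c < log_b(a), work dominated by leaves), giving O(n^(log_6 47)).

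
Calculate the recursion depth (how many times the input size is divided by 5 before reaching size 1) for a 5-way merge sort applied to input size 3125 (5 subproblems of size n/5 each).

For divide and conquer with division factor 5:

Problem sizes at each level:
Level 0: 3125
Level 1: 625
Level 2: 125
Level 3: 25
Level 4: 5
Level 5: 1

The root is level 0 and the size-1 base case is level 5 (the tree spans levels 0 through 5, i.e. 6 levels counting the root), so the depth is the number of divisions: log_5(3125) = 5

The recursion tree depth is log_5(3125) = 5. At each level, the problem size is divided by 5, so it takes 5 divisions to reduce to a base case of size 1. The algorithm makes 5 recursive calls at each level.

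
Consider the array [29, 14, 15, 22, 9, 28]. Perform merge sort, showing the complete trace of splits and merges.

Merge sort trace:

Split: [29, 14, 15, 22, 9, 28] -> [29, 14, 15] and [22, 9, 28]
  Split: [29, 14, 15] -> [29] and [14, 15]
    Split: [14, 15] -> [14] and [15]
    Merge: [14] + [15] -> [14, 15]
  Merge: [29] + [14, 15] -> [14, 15, 29]
  Split: [22, 9, 28] -> [22] and [9, 28]
    Split: [9, 28] -> [9] and [28]
    Merge: [9] + [28] -> [9, 28]
  Merge: [22] + [9, 28] -> [9, 22, 28]
Merge: [14, 15, 29] + [9, 22, 28] -> [9, 14, 15, 22, 28, 29]

Final sorted array: [9, 14, 15, 22, 28, 29]

The merge sort proceeds by recursively splitting the array and merging sorted halves.
After all merges, the sorted array is [9, 14, 15, 22, 28, 29].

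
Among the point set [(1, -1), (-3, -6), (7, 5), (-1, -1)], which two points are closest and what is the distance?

Computing all pairwise distances among 4 points:

d((1, -1), (-3, -6)) = 6.4031
d((1, -1), (7, 5)) = 8.4853
d((1, -1), (-1, -1)) = 2.0 <-- minimum
d((-3, -6), (7, 5)) = 14.8661
d((-3, -6), (-1, -1)) = 5.3852
d((7, 5), (-1, -1)) = 10.0

Closest pair: (1, -1) and (-1, -1) with distance 2.0

The closest pair is (1, -1) and (-1, -1) with Euclidean distance 2.0. For 4 points, brute-force pairwise comparison is shown above. For large n, the divide-and-conquer algorithm (sort by x, recurse on halves, check the dividing strip) achieves O(n log n).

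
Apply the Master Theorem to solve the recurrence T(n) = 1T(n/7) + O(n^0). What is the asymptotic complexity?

Master Theorem for T(n) = 1T(n/7) + O(n^0):

a = 1, b = 7, c = 0
log_b(a) = log_7(1) = 0.0000

Case 2: c = 0 = log_7(1) = 0.0000
T(n) = O(n^0 log n) = O(log n)

For T(n) = 1T(n/7) + O(n^0): log_7(1) = 0.0000. This is Case 2 of the Master Theorem (c = log_b(a), equal work at all levels), giving O(log n).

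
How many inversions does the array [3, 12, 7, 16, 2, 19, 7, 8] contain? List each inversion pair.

Finding inversions in [3, 12, 7, 16, 2, 19, 7, 8]:

(0, 4): arr[0]=3 > arr[4]=2
(1, 2): arr[1]=12 > arr[2]=7
(1, 4): arr[1]=12 > arr[4]=2
(1, 6): arr[1]=12 > arr[6]=7
(1, 7): arr[1]=12 > arr[7]=8
(2, 4): arr[2]=7 > arr[4]=2
(3, 4): arr[3]=16 > arr[4]=2
(3, 6): arr[3]=16 > arr[6]=7
(3, 7): arr[3]=16 > arr[7]=8
(5, 6): arr[5]=19 > arr[6]=7
(5, 7): arr[5]=19 > arr[7]=8

Total inversions: 11

The array has 11 inversion(s): (0,4), (1,2), (1,4), (1,6), (1,7), (2,4), (3,4), (3,6), (3,7), (5,6), (5,7). Each pair (i,j) satisfies i < j and arr[i] > arr[j].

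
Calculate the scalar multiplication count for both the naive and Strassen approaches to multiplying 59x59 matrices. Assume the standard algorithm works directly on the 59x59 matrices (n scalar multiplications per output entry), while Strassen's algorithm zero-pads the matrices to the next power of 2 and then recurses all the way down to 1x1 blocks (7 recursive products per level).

Matrix multiplication for 59x59 matrices:

Strassen's algorithm requires power-of-2 dimensions. Pad 59x59 to 64x64 (next power of 2).

Standard algorithm: 59^3 = 205379 multiplications
Strassen's algorithm: 7^(log2(64)) = 7^6 = 117649 multiplications
Savings: 205379 - 117649 = 87730 multiplications

Standard: 205379 multiplications (59^3). Strassen: 117649 multiplications (7^6, after padding to 64x64). Strassen reduces 8 recursive multiplications to 7 at each level.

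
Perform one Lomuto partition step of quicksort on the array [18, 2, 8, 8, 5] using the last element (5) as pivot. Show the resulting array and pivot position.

Lomuto partition with pivot = 5:

Initial array: [18, 2, 8, 8, 5]

arr[0]=18 > 5: no swap
arr[1]=2 <= 5: swap with position 0, array becomes [2, 18, 8, 8, 5]
arr[2]=8 > 5: no swap
arr[3]=8 > 5: no swap

Place pivot at position 1: [2, 5, 8, 8, 18]
Pivot position: 1

After partitioning with pivot 5, the array becomes [2, 5, 8, 8, 18]. The pivot is placed at index 1. All elements to the left of the pivot are <= 5, and all elements to the right are > 5.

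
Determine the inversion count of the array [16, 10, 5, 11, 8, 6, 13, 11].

Finding inversions in [16, 10, 5, 11, 8, 6, 13, 11]:

(0, 1): arr[0]=16 > arr[1]=10
(0, 2): arr[0]=16 > arr[2]=5
(0, 3): arr[0]=16 > arr[3]=11
(0, 4): arr[0]=16 > arr[4]=8
(0, 5): arr[0]=16 > arr[5]=6
(0, 6): arr[0]=16 > arr[6]=13
(0, 7): arr[0]=16 > arr[7]=11
(1, 2): arr[1]=10 > arr[2]=5
(1, 4): arr[1]=10 > arr[4]=8
(1, 5): arr[1]=10 > arr[5]=6
(3, 4): arr[3]=11 > arr[4]=8
(3, 5): arr[3]=11 > arr[5]=6
(4, 5): arr[4]=8 > arr[5]=6
(6, 7): arr[6]=13 > arr[7]=11

Total inversions: 14

The array has 14 inversion(s): (0,1), (0,2), (0,3), (0,4), (0,5), (0,6), (0,7), (1,2), (1,4), (1,5), (3,4), (3,5), (4,5), (6,7). Each pair (i,j) satisfies i < j and arr[i] > arr[j].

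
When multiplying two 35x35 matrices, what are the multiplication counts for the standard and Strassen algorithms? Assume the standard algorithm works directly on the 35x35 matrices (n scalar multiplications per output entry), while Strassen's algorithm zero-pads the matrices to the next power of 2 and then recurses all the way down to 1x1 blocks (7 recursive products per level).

Matrix multiplication for 35x35 matrices:

Strassen's algorithm requires power-of-2 dimensions. Pad 35x35 to 64x64 (next power of 2).

Standard algorithm: 35^3 = 42875 multiplications
Strassen's algorithm: 7^(log2(64)) = 7^6 = 117649 multiplications
Difference: 42875 - 117649 = -74774 (Strassen uses MORE here due to padding overhead — for small or just-over-power-of-2 n, padding can outweigh the per-level savings)

Standard: 42875 multiplications (35^3). Strassen: 117649 multiplications (7^6, after padding to 64x64). Strassen reduces 8 recursive multiplications to 7 at each level.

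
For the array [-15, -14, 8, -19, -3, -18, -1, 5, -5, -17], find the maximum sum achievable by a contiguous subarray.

Using Kadane's algorithm on [-15, -14, 8, -19, -3, -18, -1, 5, -5, -17]:

Scanning through the array:
Position 1 (value -14): max_ending_here = -14, max_so_far = -14
Position 2 (value 8): max_ending_here = 8, max_so_far = 8
Position 3 (value -19): max_ending_here = -11, max_so_far = 8
Position 4 (value -3): max_ending_here = -3, max_so_far = 8
Position 5 (value -18): max_ending_here = -18, max_so_far = 8
Position 6 (value -1): max_ending_here = -1, max_so_far = 8
Position 7 (value 5): max_ending_here = 5, max_so_far = 8
Position 8 (value -5): max_ending_here = 0, max_so_far = 8
Position 9 (value -17): max_ending_here = -17, max_so_far = 8

Maximum subarray: [8]
Maximum sum: 8

The maximum subarray is [8] with sum 8. This subarray runs from index 2 to index 2.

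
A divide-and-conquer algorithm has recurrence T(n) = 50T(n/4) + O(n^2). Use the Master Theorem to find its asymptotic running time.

Master Theorem for T(n) = 50T(n/4) + O(n^2):

a = 50, b = 4, c = 2
log_b(a) = log_4(50) = 2.8219

Case 1: c = 2 < log_4(50) = 2.8219
T(n) = O(n^(log_4 50))

For T(n) = 50T(n/4) + O(n^2): log_4(50) = 2.8219. This is Case 1 of the Master Theorem (c < log_b(a), work dominated by leaves), giving O(n^(log_4 50)).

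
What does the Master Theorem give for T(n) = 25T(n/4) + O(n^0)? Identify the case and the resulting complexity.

Master Theorem for T(n) = 25T(n/4) + O(n^0):

a = 25, b = 4, c = 0
log_b(a) = log_4(25) = 2.3219

Case 1: c = 0 < log_4(25) = 2.3219
T(n) = O(n^(log_4 25))

For T(n) = 25T(n/4) + O(n^0): log_4(25) = 2.3219. This is Case 1 of the Master Theorem (c < log_b(a), work dominated by leaves), giving O(n^(log_4 25)).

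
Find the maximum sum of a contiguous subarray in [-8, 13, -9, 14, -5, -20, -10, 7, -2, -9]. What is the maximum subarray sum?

Using Kadane's algorithm on [-8, 13, -9, 14, -5, -20, -10, 7, -2, -9]:

Scanning through the array:
Position 1 (value 13): max_ending_here = 13, max_so_far = 13
Position 2 (value -9): max_ending_here = 4, max_so_far = 13
Position 3 (value 14): max_ending_here = 18, max_so_far = 18
Position 4 (value -5): max_ending_here = 13, max_so_far = 18
Position 5 (value -20): max_ending_here = -7, max_so_far = 18
Position 6 (value -10): max_ending_here = -10, max_so_far = 18
Position 7 (value 7): max_ending_here = 7, max_so_far = 18
Position 8 (value -2): max_ending_here = 5, max_so_far = 18
Position 9 (value -9): max_ending_here = -4, max_so_far = 18

Maximum subarray: [13, -9, 14]
Maximum sum: 18

The maximum subarray is [13, -9, 14] with sum 18. This subarray runs from index 1 to index 3.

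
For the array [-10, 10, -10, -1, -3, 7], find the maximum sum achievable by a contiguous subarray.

Using Kadane's algorithm on [-10, 10, -10, -1, -3, 7]:

Scanning through the array:
Position 1 (value 10): max_ending_here = 10, max_so_far = 10
Position 2 (value -10): max_ending_here = 0, max_so_far = 10
Position 3 (value -1): max_ending_here = -1, max_so_far = 10
Position 4 (value -3): max_ending_here = -3, max_so_far = 10
Position 5 (value 7): max_ending_here = 7, max_so_far = 10

Maximum subarray: [10]
Maximum sum: 10

The maximum subarray is [10] with sum 10. This subarray runs from index 1 to index 1.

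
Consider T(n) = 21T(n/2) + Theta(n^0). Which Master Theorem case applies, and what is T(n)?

Master Theorem for T(n) = 21T(n/2) + O(n^0):

a = 21, b = 2, c = 0
log_b(a) = log_2(21) = 4.3923

Case 1: c = 0 < log_2(21) = 4.3923
T(n) = O(n^(log_2 21))

For T(n) = 21T(n/2) + O(n^0): log_2(21) = 4.3923. This is Case 1 of the Master Theorem (c < log_b(a), work dominated by leaves), giving O(n^(log_2 21)).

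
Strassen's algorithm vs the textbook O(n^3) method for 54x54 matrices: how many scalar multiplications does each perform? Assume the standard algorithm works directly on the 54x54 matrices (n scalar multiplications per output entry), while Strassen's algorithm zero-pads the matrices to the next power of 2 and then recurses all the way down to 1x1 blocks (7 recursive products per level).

Matrix multiplication for 54x54 matrices:

Strassen's algorithm requires power-of-2 dimensions. Pad 54x54 to 64x64 (next power of 2).

Standard algorithm: 54^3 = 157464 multiplications
Strassen's algorithm: 7^(log2(64)) = 7^6 = 117649 multiplications
Savings: 157464 - 117649 = 39815 multiplications

Standard: 157464 multiplications (54^3). Strassen: 117649 multiplications (7^6, after padding to 64x64). Strassen reduces 8 recursive multiplications to 7 at each level.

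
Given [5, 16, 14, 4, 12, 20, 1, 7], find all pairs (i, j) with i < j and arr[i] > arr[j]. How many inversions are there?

Finding inversions in [5, 16, 14, 4, 12, 20, 1, 7]:

(0, 3): arr[0]=5 > arr[3]=4
(0, 6): arr[0]=5 > arr[6]=1
(1, 2): arr[1]=16 > arr[2]=14
(1, 3): arr[1]=16 > arr[3]=4
(1, 4): arr[1]=16 > arr[4]=12
(1, 6): arr[1]=16 > arr[6]=1
(1, 7): arr[1]=16 > arr[7]=7
(2, 3): arr[2]=14 > arr[3]=4
(2, 4): arr[2]=14 > arr[4]=12
(2, 6): arr[2]=14 > arr[6]=1
(2, 7): arr[2]=14 > arr[7]=7
(3, 6): arr[3]=4 > arr[6]=1
(4, 6): arr[4]=12 > arr[6]=1
(4, 7): arr[4]=12 > arr[7]=7
(5, 6): arr[5]=20 > arr[6]=1
(5, 7): arr[5]=20 > arr[7]=7

Total inversions: 16

The array has 16 inversion(s): (0,3), (0,6), (1,2), (1,3), (1,4), (1,6), (1,7), (2,3), (2,4), (2,6), (2,7), (3,6), (4,6), (4,7), (5,6), (5,7). Each pair (i,j) satisfies i < j and arr[i] > arr[j].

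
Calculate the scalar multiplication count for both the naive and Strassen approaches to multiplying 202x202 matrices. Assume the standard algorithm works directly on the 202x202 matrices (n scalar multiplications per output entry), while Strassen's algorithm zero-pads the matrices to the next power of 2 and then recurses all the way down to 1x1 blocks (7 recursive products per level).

Matrix multiplication for 202x202 matrices:

Strassen's algorithm requires power-of-2 dimensions. Pad 202x202 to 256x256 (next power of 2).

Standard algorithm: 202^3 = 8242408 multiplications
Strassen's algorithm: 7^(log2(256)) = 7^8 = 5764801 multiplications
Savings: 8242408 - 5764801 = 2477607 multiplications

Standard: 8242408 multiplications (202^3). Strassen: 5764801 multiplications (7^8, after padding to 256x256). Strassen reduces 8 recursive multiplications to 7 at each level.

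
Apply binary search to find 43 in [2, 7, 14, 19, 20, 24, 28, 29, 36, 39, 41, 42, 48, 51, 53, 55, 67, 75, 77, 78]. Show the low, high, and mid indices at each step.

Binary search for 43 in [2, 7, 14, 19, 20, 24, 28, 29, 36, 39, 41, 42, 48, 51, 53, 55, 67, 75, 77, 78]:

lo=0, hi=19, mid=9, arr[mid]=39 -> 39 < 43, search right half
lo=10, hi=19, mid=14, arr[mid]=53 -> 53 > 43, search left half
lo=10, hi=13, mid=11, arr[mid]=42 -> 42 < 43, search right half
lo=12, hi=13, mid=12, arr[mid]=48 -> 48 > 43, search left half
lo=12 > hi=11, target 43 not found

Binary search determines that 43 is not in the array after 4 comparisons. The search space was exhausted without finding the target.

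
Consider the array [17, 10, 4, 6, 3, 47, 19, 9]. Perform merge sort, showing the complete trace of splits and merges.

Merge sort trace:

Split: [17, 10, 4, 6, 3, 47, 19, 9] -> [17, 10, 4, 6] and [3, 47, 19, 9]
  Split: [17, 10, 4, 6] -> [17, 10] and [4, 6]
    Split: [17, 10] -> [17] and [10]
    Merge: [17] + [10] -> [10, 17]
    Split: [4, 6] -> [4] and [6]
    Merge: [4] + [6] -> [4, 6]
  Merge: [10, 17] + [4, 6] -> [4, 6, 10, 17]
  Split: [3, 47, 19, 9] -> [3, 47] and [19, 9]
    Split: [3, 47] -> [3] and [47]
    Merge: [3] + [47] -> [3, 47]
    Split: [19, 9] -> [19] and [9]
    Merge: [19] + [9] -> [9, 19]
  Merge: [3, 47] + [9, 19] -> [3, 9, 19, 47]
Merge: [4, 6, 10, 17] + [3, 9, 19, 47] -> [3, 4, 6, 9, 10, 17, 19, 47]

Final sorted array: [3, 4, 6, 9, 10, 17, 19, 47]

The merge sort proceeds by recursively splitting the array and merging sorted halves.
After all merges, the sorted array is [3, 4, 6, 9, 10, 17, 19, 47].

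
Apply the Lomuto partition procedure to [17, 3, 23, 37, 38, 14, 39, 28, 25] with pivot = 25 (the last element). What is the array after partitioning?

Lomuto partition with pivot = 25:

Initial array: [17, 3, 23, 37, 38, 14, 39, 28, 25]

arr[0]=17 <= 25: swap with position 0, array becomes [17, 3, 23, 37, 38, 14, 39, 28, 25]
arr[1]=3 <= 25: swap with position 1, array becomes [17, 3, 23, 37, 38, 14, 39, 28, 25]
arr[2]=23 <= 25: swap with position 2, array becomes [17, 3, 23, 37, 38, 14, 39, 28, 25]
arr[3]=37 > 25: no swap
arr[4]=38 > 25: no swap
arr[5]=14 <= 25: swap with position 3, array becomes [17, 3, 23, 14, 38, 37, 39, 28, 25]
arr[6]=39 > 25: no swap
arr[7]=28 > 25: no swap

Place pivot at position 4: [17, 3, 23, 14, 25, 37, 39, 28, 38]
Pivot position: 4

After partitioning with pivot 25, the array becomes [17, 3, 23, 14, 25, 37, 39, 28, 38]. The pivot is placed at index 4. All elements to the left of the pivot are <= 25, and all elements to the right are > 25.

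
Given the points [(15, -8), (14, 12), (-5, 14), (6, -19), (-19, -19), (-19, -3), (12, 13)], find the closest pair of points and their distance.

Computing all pairwise distances among 7 points:

d((15, -8), (14, 12)) = 20.025
d((15, -8), (-5, 14)) = 29.7321
d((15, -8), (6, -19)) = 14.2127
d((15, -8), (-19, -19)) = 35.7351
d((15, -8), (-19, -3)) = 34.3657
d((15, -8), (12, 13)) = 21.2132
d((14, 12), (-5, 14)) = 19.105
d((14, 12), (6, -19)) = 32.0156
d((14, 12), (-19, -19)) = 45.2769
d((14, 12), (-19, -3)) = 36.2491
d((14, 12), (12, 13)) = 2.2361 <-- minimum
d((-5, 14), (6, -19)) = 34.7851
d((-5, 14), (-19, -19)) = 35.8469
d((-5, 14), (-19, -3)) = 22.0227
d((-5, 14), (12, 13)) = 17.0294
d((6, -19), (-19, -19)) = 25.0
d((6, -19), (-19, -3)) = 29.6816
d((6, -19), (12, 13)) = 32.5576
d((-19, -19), (-19, -3)) = 16.0
d((-19, -19), (12, 13)) = 44.5533
d((-19, -3), (12, 13)) = 34.8855

Closest pair: (14, 12) and (12, 13) with distance 2.2361

The closest pair is (14, 12) and (12, 13) with Euclidean distance 2.2361. For 7 points, brute-force pairwise comparison is shown above. For large n, the divide-and-conquer algorithm (sort by x, recurse on halves, check the dividing strip) achieves O(n log n).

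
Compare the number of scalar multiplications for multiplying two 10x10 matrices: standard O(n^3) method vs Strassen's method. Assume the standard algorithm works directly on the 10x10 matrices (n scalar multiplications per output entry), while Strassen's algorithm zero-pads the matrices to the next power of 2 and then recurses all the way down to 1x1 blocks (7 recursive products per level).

Matrix multiplication for 10x10 matrices:

Strassen's algorithm requires power-of-2 dimensions. Pad 10x10 to 16x16 (next power of 2).

Standard algorithm: 10^3 = 1000 multiplications
Strassen's algorithm: 7^(log2(16)) = 7^4 = 2401 multiplications
Difference: 1000 - 2401 = -1401 (Strassen uses MORE here due to padding overhead — for small or just-over-power-of-2 n, padding can outweigh the per-level savings)

Standard: 1000 multiplications (10^3). Strassen: 2401 multiplications (7^4, after padding to 16x16). Strassen reduces 8 recursive multiplications to 7 at each level.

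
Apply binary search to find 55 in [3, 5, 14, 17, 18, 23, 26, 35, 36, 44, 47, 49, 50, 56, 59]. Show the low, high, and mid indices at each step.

Binary search for 55 in [3, 5, 14, 17, 18, 23, 26, 35, 36, 44, 47, 49, 50, 56, 59]:

lo=0, hi=14, mid=7, arr[mid]=35 -> 35 < 55, search right half
lo=8, hi=14, mid=11, arr[mid]=49 -> 49 < 55, search right half
lo=12, hi=14, mid=13, arr[mid]=56 -> 56 > 55, search left half
lo=12, hi=12, mid=12, arr[mid]=50 -> 50 < 55, search right half
lo=13 > hi=12, target 55 not found

Binary search determines that 55 is not in the array after 4 comparisons. The search space was exhausted without finding the target.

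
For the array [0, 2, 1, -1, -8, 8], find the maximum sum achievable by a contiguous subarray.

Using Kadane's algorithm on [0, 2, 1, -1, -8, 8]:

Scanning through the array:
Position 1 (value 2): max_ending_here = 2, max_so_far = 2
Position 2 (value 1): max_ending_here = 3, max_so_far = 3
Position 3 (value -1): max_ending_here = 2, max_so_far = 3
Position 4 (value -8): max_ending_here = -6, max_so_far = 3
Position 5 (value 8): max_ending_here = 8, max_so_far = 8

Maximum subarray: [8]
Maximum sum: 8

The maximum subarray is [8] with sum 8. This subarray runs from index 5 to index 5.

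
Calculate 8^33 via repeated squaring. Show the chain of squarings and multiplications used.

Computing 8^33 by squaring (build up from 8^1; each line after the first costs one multiplication):

8^1 = 8
8^2 = (8^1)^2 = 8^2 = 64
8^4 = (8^2)^2 = 64^2 = 4096
8^8 = (8^4)^2 = 4096^2 = 16777216
8^16 = (8^8)^2 = 16777216^2 = 281474976710656
8^32 = (8^16)^2 = 281474976710656^2 = 79228162514264337593543950336
8^33 = 8 * 8^32 = 8 * 79228162514264337593543950336 = 633825300114114700748351602688

Result: 633825300114114700748351602688
Multiplications needed: 6 (6 lines after 8^1)

8^33 = 633825300114114700748351602688. Using exponentiation by squaring, this requires 6 multiplications. The key idea: if the exponent is even, square the half-power; if odd, multiply by the base once.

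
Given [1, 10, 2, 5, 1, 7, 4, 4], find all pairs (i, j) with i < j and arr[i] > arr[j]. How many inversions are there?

Finding inversions in [1, 10, 2, 5, 1, 7, 4, 4]:

(1, 2): arr[1]=10 > arr[2]=2
(1, 3): arr[1]=10 > arr[3]=5
(1, 4): arr[1]=10 > arr[4]=1
(1, 5): arr[1]=10 > arr[5]=7
(1, 6): arr[1]=10 > arr[6]=4
(1, 7): arr[1]=10 > arr[7]=4
(2, 4): arr[2]=2 > arr[4]=1
(3, 4): arr[3]=5 > arr[4]=1
(3, 6): arr[3]=5 > arr[6]=4
(3, 7): arr[3]=5 > arr[7]=4
(5, 6): arr[5]=7 > arr[6]=4
(5, 7): arr[5]=7 > arr[7]=4

Total inversions: 12

The array has 12 inversion(s): (1,2), (1,3), (1,4), (1,5), (1,6), (1,7), (2,4), (3,4), (3,6), (3,7), (5,6), (5,7). Each pair (i,j) satisfies i < j and arr[i] > arr[j].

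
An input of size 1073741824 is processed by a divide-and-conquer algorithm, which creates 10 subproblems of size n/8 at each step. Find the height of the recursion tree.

For divide and conquer with division factor 8:

Problem sizes at each level:
Level 0: 1073741824
Level 1: 134217728
Level 2: 16777216
Level 3: 2097152
Level 4: 262144
Level 5: 32768
Level 6: 4096
Level 7: 512
Level 8: 64
Level 9: 8
Level 10: 1

The root is level 0 and the size-1 base case is level 10 (the tree spans levels 0 through 10, i.e. 11 levels counting the root), so the depth is the number of divisions: log_8(1073741824) = 10

The recursion tree depth is log_8(1073741824) = 10. At each level, the problem size is divided by 8, so it takes 10 divisions to reduce to a base case of size 1. The algorithm makes 10 recursive calls at each level.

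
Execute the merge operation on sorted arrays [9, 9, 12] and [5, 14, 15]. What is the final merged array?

Merging process:

Compare 9 vs 5: take 5 from right. Merged: [5]
Compare 9 vs 14: take 9 from left. Merged: [5, 9]
Compare 9 vs 14: take 9 from left. Merged: [5, 9, 9]
Compare 12 vs 14: take 12 from left. Merged: [5, 9, 9, 12]
Append remaining from right: [14, 15]. Merged: [5, 9, 9, 12, 14, 15]

Final merged array: [5, 9, 9, 12, 14, 15]
Total comparisons: 4

The merged array is [5, 9, 9, 12, 14, 15], requiring 4 comparisons. The merge step runs in O(n) time where n is the total number of elements.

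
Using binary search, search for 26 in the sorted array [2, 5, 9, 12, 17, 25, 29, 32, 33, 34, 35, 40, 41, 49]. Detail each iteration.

Binary search for 26 in [2, 5, 9, 12, 17, 25, 29, 32, 33, 34, 35, 40, 41, 49]:

lo=0, hi=13, mid=6, arr[mid]=29 -> 29 > 26, search left half
lo=0, hi=5, mid=2, arr[mid]=9 -> 9 < 26, search right half
lo=3, hi=5, mid=4, arr[mid]=17 -> 17 < 26, search right half
lo=5, hi=5, mid=5, arr[mid]=25 -> 25 < 26, search right half
lo=6 > hi=5, target 26 not found

Binary search determines that 26 is not in the array after 4 comparisons. The search space was exhausted without finding the target.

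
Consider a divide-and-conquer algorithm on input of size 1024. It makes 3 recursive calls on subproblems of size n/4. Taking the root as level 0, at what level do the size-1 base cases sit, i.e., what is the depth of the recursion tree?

For divide and conquer with division factor 4:

Problem sizes at each level:
Level 0: 1024
Level 1: 256
Level 2: 64
Level 3: 16
Level 4: 4
Level 5: 1

The root is level 0 and the size-1 base case is level 5 (the tree spans levels 0 through 5, i.e. 6 levels counting the root), so the depth is the number of divisions: log_4(1024) = 5

The recursion tree depth is log_4(1024) = 5. At each level, the problem size is divided by 4, so it takes 5 divisions to reduce to a base case of size 1. The algorithm makes 3 recursive calls at each level.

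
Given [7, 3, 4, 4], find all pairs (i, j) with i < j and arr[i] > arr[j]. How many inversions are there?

Finding inversions in [7, 3, 4, 4]:

(0, 1): arr[0]=7 > arr[1]=3
(0, 2): arr[0]=7 > arr[2]=4
(0, 3): arr[0]=7 > arr[3]=4

Total inversions: 3

The array has 3 inversion(s): (0,1), (0,2), (0,3). Each pair (i,j) satisfies i < j and arr[i] > arr[j].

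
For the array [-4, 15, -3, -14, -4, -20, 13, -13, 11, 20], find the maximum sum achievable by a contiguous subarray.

Using Kadane's algorithm on [-4, 15, -3, -14, -4, -20, 13, -13, 11, 20]:

Scanning through the array:
Position 1 (value 15): max_ending_here = 15, max_so_far = 15
Position 2 (value -3): max_ending_here = 12, max_so_far = 15
Position 3 (value -14): max_ending_here = -2, max_so_far = 15
Position 4 (value -4): max_ending_here = -4, max_so_far = 15
Position 5 (value -20): max_ending_here = -20, max_so_far = 15
Position 6 (value 13): max_ending_here = 13, max_so_far = 15
Position 7 (value -13): max_ending_here = 0, max_so_far = 15
Position 8 (value 11): max_ending_here = 11, max_so_far = 15
Position 9 (value 20): max_ending_here = 31, max_so_far = 31

Maximum subarray: [13, -13, 11, 20]
Maximum sum: 31

The maximum subarray is [13, -13, 11, 20] with sum 31. This subarray runs from index 6 to index 9.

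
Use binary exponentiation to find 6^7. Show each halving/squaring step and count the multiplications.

Computing 6^7 by squaring (build up from 6^1; each line after the first costs one multiplication):

6^1 = 6
6^2 = (6^1)^2 = 6^2 = 36
6^3 = 6 * 6^2 = 6 * 36 = 216
6^6 = (6^3)^2 = 216^2 = 46656
6^7 = 6 * 6^6 = 6 * 46656 = 279936

Result: 279936
Multiplications needed: 4 (4 lines after 6^1)

6^7 = 279936. Using exponentiation by squaring, this requires 4 multiplications. The key idea: if the exponent is even, square the half-power; if odd, multiply by the base once.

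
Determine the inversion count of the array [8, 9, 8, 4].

Finding inversions in [8, 9, 8, 4]:

(0, 3): arr[0]=8 > arr[3]=4
(1, 2): arr[1]=9 > arr[2]=8
(1, 3): arr[1]=9 > arr[3]=4
(2, 3): arr[2]=8 > arr[3]=4

Total inversions: 4

The array has 4 inversion(s): (0,3), (1,2), (1,3), (2,3). Each pair (i,j) satisfies i < j and arr[i] > arr[j].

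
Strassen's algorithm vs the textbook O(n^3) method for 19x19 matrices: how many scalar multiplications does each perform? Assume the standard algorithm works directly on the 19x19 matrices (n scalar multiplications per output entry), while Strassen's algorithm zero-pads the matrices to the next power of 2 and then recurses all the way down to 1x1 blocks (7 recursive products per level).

Matrix multiplication for 19x19 matrices:

Strassen's algorithm requires power-of-2 dimensions. Pad 19x19 to 32x32 (next power of 2).

Standard algorithm: 19^3 = 6859 multiplications
Strassen's algorithm: 7^(log2(32)) = 7^5 = 16807 multiplications
Difference: 6859 - 16807 = -9948 (Strassen uses MORE here due to padding overhead — for small or just-over-power-of-2 n, padding can outweigh the per-level savings)

Standard: 6859 multiplications (19^3). Strassen: 16807 multiplications (7^5, after padding to 32x32). Strassen reduces 8 recursive multiplications to 7 at each level.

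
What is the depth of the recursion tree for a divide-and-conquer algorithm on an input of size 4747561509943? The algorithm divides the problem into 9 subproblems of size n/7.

For divide and conquer with division factor 7:

Problem sizes at each level:
Level 0: 4747561509943
Level 1: 678223072849
Level 2: 96889010407
Level 3: 13841287201
Level 4: 1977326743
Level 5: 282475249
Level 6: 40353607
Level 7: 5764801
Level 8: 823543
Level 9: 117649
Level 10: 16807
Level 11: 2401
Level 12: 343
Level 13: 49
Level 14: 7
Level 15: 1

The root is level 0 and the size-1 base case is level 15 (the tree spans levels 0 through 15, i.e. 16 levels counting the root), so the depth is the number of divisions: log_7(4747561509943) = 15

The recursion tree depth is log_7(4747561509943) = 15. At each level, the problem size is divided by 7, so it takes 15 divisions to reduce to a base case of size 1. The algorithm makes 9 recursive calls at each level.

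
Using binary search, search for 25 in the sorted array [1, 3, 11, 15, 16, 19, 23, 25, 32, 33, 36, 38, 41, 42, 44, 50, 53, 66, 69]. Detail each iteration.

Binary search for 25 in [1, 3, 11, 15, 16, 19, 23, 25, 32, 33, 36, 38, 41, 42, 44, 50, 53, 66, 69]:

lo=0, hi=18, mid=9, arr[mid]=33 -> 33 > 25, search left half
lo=0, hi=8, mid=4, arr[mid]=16 -> 16 < 25, search right half
lo=5, hi=8, mid=6, arr[mid]=23 -> 23 < 25, search right half
lo=7, hi=8, mid=7, arr[mid]=25 -> Found target at index 7!

Binary search finds 25 at index 7 after 4 comparisons. The search repeatedly halves the search space by comparing with the middle element.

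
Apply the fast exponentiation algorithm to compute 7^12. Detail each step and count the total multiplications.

Computing 7^12 by squaring (build up from 7^1; each line after the first costs one multiplication):

7^1 = 7
7^2 = (7^1)^2 = 7^2 = 49
7^3 = 7 * 7^2 = 7 * 49 = 343
7^6 = (7^3)^2 = 343^2 = 117649
7^12 = (7^6)^2 = 117649^2 = 13841287201

Result: 13841287201
Multiplications needed: 4 (4 lines after 7^1)

7^12 = 13841287201. Using exponentiation by squaring, this requires 4 multiplications. The key idea: if the exponent is even, square the half-power; if odd, multiply by the base once.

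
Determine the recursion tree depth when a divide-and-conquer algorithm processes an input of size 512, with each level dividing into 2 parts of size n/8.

For divide and conquer with division factor 8:

Problem sizes at each level:
Level 0: 512
Level 1: 64
Level 2: 8
Level 3: 1

The root is level 0 and the size-1 base case is level 3 (the tree spans levels 0 through 3, i.e. 4 levels counting the root), so the depth is the number of divisions: log_8(512) = 3

The recursion tree depth is log_8(512) = 3. At each level, the problem size is divided by 8, so it takes 3 divisions to reduce to a base case of size 1. The algorithm makes 2 recursive calls at each level.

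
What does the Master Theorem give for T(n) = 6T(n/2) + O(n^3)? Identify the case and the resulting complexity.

Master Theorem for T(n) = 6T(n/2) + O(n^3):

a = 6, b = 2, c = 3
log_b(a) = log_2(6) = 2.5850

Case 3: c = 3 > log_2(6) = 2.5850
T(n) = O(n^3) = O(n^3)

For T(n) = 6T(n/2) + O(n^3): log_2(6) = 2.5850. This is Case 3 of the Master Theorem (c > log_b(a), work dominated by root), giving O(n^3).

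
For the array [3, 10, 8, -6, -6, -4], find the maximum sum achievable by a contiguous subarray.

Using Kadane's algorithm on [3, 10, 8, -6, -6, -4]:

Scanning through the array:
Position 1 (value 10): max_ending_here = 13, max_so_far = 13
Position 2 (value 8): max_ending_here = 21, max_so_far = 21
Position 3 (value -6): max_ending_here = 15, max_so_far = 21
Position 4 (value -6): max_ending_here = 9, max_so_far = 21
Position 5 (value -4): max_ending_here = 5, max_so_far = 21

Maximum subarray: [3, 10, 8]
Maximum sum: 21

The maximum subarray is [3, 10, 8] with sum 21. This subarray runs from index 0 to index 2.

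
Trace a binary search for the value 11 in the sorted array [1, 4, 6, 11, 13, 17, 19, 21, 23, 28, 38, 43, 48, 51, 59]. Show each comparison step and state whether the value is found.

Binary search for 11 in [1, 4, 6, 11, 13, 17, 19, 21, 23, 28, 38, 43, 48, 51, 59]:

lo=0, hi=14, mid=7, arr[mid]=21 -> 21 > 11, search left half
lo=0, hi=6, mid=3, arr[mid]=11 -> Found target at index 3!

Binary search finds 11 at index 3 after 2 comparisons. The search repeatedly halves the search space by comparing with the middle element.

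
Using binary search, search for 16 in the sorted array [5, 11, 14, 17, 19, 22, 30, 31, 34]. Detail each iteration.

Binary search for 16 in [5, 11, 14, 17, 19, 22, 30, 31, 34]:

lo=0, hi=8, mid=4, arr[mid]=19 -> 19 > 16, search left half
lo=0, hi=3, mid=1, arr[mid]=11 -> 11 < 16, search right half
lo=2, hi=3, mid=2, arr[mid]=14 -> 14 < 16, search right half
lo=3, hi=3, mid=3, arr[mid]=17 -> 17 > 16, search left half
lo=3 > hi=2, target 16 not found

Binary search determines that 16 is not in the array after 4 comparisons. The search space was exhausted without finding the target.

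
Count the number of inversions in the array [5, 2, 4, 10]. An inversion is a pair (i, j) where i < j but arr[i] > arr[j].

Finding inversions in [5, 2, 4, 10]:

(0, 1): arr[0]=5 > arr[1]=2
(0, 2): arr[0]=5 > arr[2]=4

Total inversions: 2

The array has 2 inversion(s): (0,1), (0,2). Each pair (i,j) satisfies i < j and arr[i] > arr[j].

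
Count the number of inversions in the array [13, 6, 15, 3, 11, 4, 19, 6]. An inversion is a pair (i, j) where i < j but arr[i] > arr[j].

Finding inversions in [13, 6, 15, 3, 11, 4, 19, 6]:

(0, 1): arr[0]=13 > arr[1]=6
(0, 3): arr[0]=13 > arr[3]=3
(0, 4): arr[0]=13 > arr[4]=11
(0, 5): arr[0]=13 > arr[5]=4
(0, 7): arr[0]=13 > arr[7]=6
(1, 3): arr[1]=6 > arr[3]=3
(1, 5): arr[1]=6 > arr[5]=4
(2, 3): arr[2]=15 > arr[3]=3
(2, 4): arr[2]=15 > arr[4]=11
(2, 5): arr[2]=15 > arr[5]=4
(2, 7): arr[2]=15 > arr[7]=6
(4, 5): arr[4]=11 > arr[5]=4
(4, 7): arr[4]=11 > arr[7]=6
(6, 7): arr[6]=19 > arr[7]=6

Total inversions: 14

The array has 14 inversion(s): (0,1), (0,3), (0,4), (0,5), (0,7), (1,3), (1,5), (2,3), (2,4), (2,5), (2,7), (4,5), (4,7), (6,7). Each pair (i,j) satisfies i < j and arr[i] > arr[j].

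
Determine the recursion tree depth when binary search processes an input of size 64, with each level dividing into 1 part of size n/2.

For divide and conquer with division factor 2:

Problem sizes at each level:
Level 0: 64
Level 1: 32
Level 2: 16
Level 3: 8
Level 4: 4
Level 5: 2
Level 6: 1

The root is level 0 and the size-1 base case is level 6 (the tree spans levels 0 through 6, i.e. 7 levels counting the root), so the depth is the number of divisions: log_2(64) = 6

The recursion tree depth is log_2(64) = 6. At each level, the problem size is divided by 2, so it takes 6 divisions to reduce to a base case of size 1. The algorithm makes 1 recursive call at each level.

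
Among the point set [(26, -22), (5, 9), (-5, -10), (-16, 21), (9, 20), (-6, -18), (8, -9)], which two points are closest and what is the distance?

Computing all pairwise distances among 7 points:

d((26, -22), (5, 9)) = 37.4433
d((26, -22), (-5, -10)) = 33.2415
d((26, -22), (-16, 21)) = 60.1082
d((26, -22), (9, 20)) = 45.31
d((26, -22), (-6, -18)) = 32.249
d((26, -22), (8, -9)) = 22.2036
d((5, 9), (-5, -10)) = 21.4709
d((5, 9), (-16, 21)) = 24.1868
d((5, 9), (9, 20)) = 11.7047
d((5, 9), (-6, -18)) = 29.1548
d((5, 9), (8, -9)) = 18.2483
d((-5, -10), (-16, 21)) = 32.8938
d((-5, -10), (9, 20)) = 33.1059
d((-5, -10), (-6, -18)) = 8.0623 <-- minimum
d((-5, -10), (8, -9)) = 13.0384
d((-16, 21), (9, 20)) = 25.02
d((-16, 21), (-6, -18)) = 40.2616
d((-16, 21), (8, -9)) = 38.4187
d((9, 20), (-6, -18)) = 40.8534
d((9, 20), (8, -9)) = 29.0172
d((-6, -18), (8, -9)) = 16.6433

Closest pair: (-5, -10) and (-6, -18) with distance 8.0623

The closest pair is (-5, -10) and (-6, -18) with Euclidean distance 8.0623. For 7 points, brute-force pairwise comparison is shown above. For large n, the divide-and-conquer algorithm (sort by x, recurse on halves, check the dividing strip) achieves O(n log n).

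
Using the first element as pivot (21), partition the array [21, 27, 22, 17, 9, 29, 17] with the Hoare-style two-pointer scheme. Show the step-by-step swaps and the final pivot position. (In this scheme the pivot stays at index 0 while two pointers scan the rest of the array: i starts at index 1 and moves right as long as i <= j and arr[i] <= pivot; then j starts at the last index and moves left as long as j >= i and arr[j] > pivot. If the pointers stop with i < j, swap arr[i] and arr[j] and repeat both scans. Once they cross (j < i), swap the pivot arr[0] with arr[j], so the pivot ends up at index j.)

Hoare-style two-pointer partition with pivot = 21:

Initial array: [21, 27, 22, 17, 9, 29, 17]

Pointers start at i = 1, j = 6.
i stops at index 1 (arr[1]=27 > 21), j stops at index 6 (arr[6]=17 <= 21): swap arr[1] and arr[6], array becomes [21, 17, 22, 17, 9, 29, 27]
i stops at index 2 (arr[2]=22 > 21), j stops at index 4 (arr[4]=9 <= 21): swap arr[2] and arr[4], array becomes [21, 17, 9, 17, 22, 29, 27]
i ends at 4, j ends at 3: the pointers have crossed (j < i), so scanning stops.

Swap pivot arr[0] with arr[3] to place pivot at position 3: [17, 17, 9, 21, 22, 29, 27]
Pivot position: 3

After partitioning with pivot 21, the array becomes [17, 17, 9, 21, 22, 29, 27]. The pivot is placed at index 3. All elements to the left of the pivot are <= 21, and all elements to the right are > 21.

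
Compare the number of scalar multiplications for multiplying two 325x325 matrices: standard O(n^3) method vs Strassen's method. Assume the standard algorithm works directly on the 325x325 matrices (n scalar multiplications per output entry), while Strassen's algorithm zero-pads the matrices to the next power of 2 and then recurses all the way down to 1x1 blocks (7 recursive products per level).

Matrix multiplication for 325x325 matrices:

Strassen's algorithm requires power-of-2 dimensions. Pad 325x325 to 512x512 (next power of 2).

Standard algorithm: 325^3 = 34328125 multiplications
Strassen's algorithm: 7^(log2(512)) = 7^9 = 40353607 multiplications
Difference: 34328125 - 40353607 = -6025482 (Strassen uses MORE here due to padding overhead — for small or just-over-power-of-2 n, padding can outweigh the per-level savings)

Standard: 34328125 multiplications (325^3). Strassen: 40353607 multiplications (7^9, after padding to 512x512). Strassen reduces 8 recursive multiplications to 7 at each level.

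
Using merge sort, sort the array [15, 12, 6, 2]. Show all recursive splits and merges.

Merge sort trace:

Split: [15, 12, 6, 2] -> [15, 12] and [6, 2]
  Split: [15, 12] -> [15] and [12]
  Merge: [15] + [12] -> [12, 15]
  Split: [6, 2] -> [6] and [2]
  Merge: [6] + [2] -> [2, 6]
Merge: [12, 15] + [2, 6] -> [2, 6, 12, 15]

Final sorted array: [2, 6, 12, 15]

The merge sort proceeds by recursively splitting the array and merging sorted halves.
After all merges, the sorted array is [2, 6, 12, 15].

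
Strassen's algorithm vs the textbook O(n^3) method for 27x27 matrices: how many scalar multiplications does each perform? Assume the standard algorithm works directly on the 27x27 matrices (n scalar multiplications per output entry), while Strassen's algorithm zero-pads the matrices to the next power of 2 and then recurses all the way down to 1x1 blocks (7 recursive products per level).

Matrix multiplication for 27x27 matrices:

Strassen's algorithm requires power-of-2 dimensions. Pad 27x27 to 32x32 (next power of 2).

Standard algorithm: 27^3 = 19683 multiplications
Strassen's algorithm: 7^(log2(32)) = 7^5 = 16807 multiplications
Savings: 19683 - 16807 = 2876 multiplications

Standard: 19683 multiplications (27^3). Strassen: 16807 multiplications (7^5, after padding to 32x32). Strassen reduces 8 recursive multiplications to 7 at each level.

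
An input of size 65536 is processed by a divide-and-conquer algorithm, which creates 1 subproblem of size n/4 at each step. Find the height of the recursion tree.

For divide and conquer with division factor 4:

Problem sizes at each level:
Level 0: 65536
Level 1: 16384
Level 2: 4096
Level 3: 1024
Level 4: 256
Level 5: 64
Level 6: 16
Level 7: 4
Level 8: 1

The root is level 0 and the size-1 base case is level 8 (the tree spans levels 0 through 8, i.e. 9 levels counting the root), so the depth is the number of divisions: log_4(65536) = 8

The recursion tree depth is log_4(65536) = 8. At each level, the problem size is divided by 4, so it takes 8 divisions to reduce to a base case of size 1. The algorithm makes 1 recursive call at each level.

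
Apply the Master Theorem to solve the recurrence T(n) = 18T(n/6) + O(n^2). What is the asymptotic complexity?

Master Theorem for T(n) = 18T(n/6) + O(n^2):

a = 18, b = 6, c = 2
log_b(a) = log_6(18) = 1.6131

Case 3: c = 2 > log_6(18) = 1.6131
T(n) = O(n^2) = O(n^2)

For T(n) = 18T(n/6) + O(n^2): log_6(18) = 1.6131. This is Case 3 of the Master Theorem (c > log_b(a), work dominated by root), giving O(n^2).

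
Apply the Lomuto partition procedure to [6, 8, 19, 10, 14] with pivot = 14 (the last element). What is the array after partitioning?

Lomuto partition with pivot = 14:

Initial array: [6, 8, 19, 10, 14]

arr[0]=6 <= 14: swap with position 0, array becomes [6, 8, 19, 10, 14]
arr[1]=8 <= 14: swap with position 1, array becomes [6, 8, 19, 10, 14]
arr[2]=19 > 14: no swap
arr[3]=10 <= 14: swap with position 2, array becomes [6, 8, 10, 19, 14]

Place pivot at position 3: [6, 8, 10, 14, 19]
Pivot position: 3

After partitioning with pivot 14, the array becomes [6, 8, 10, 14, 19]. The pivot is placed at index 3. All elements to the left of the pivot are <= 14, and all elements to the right are > 14.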